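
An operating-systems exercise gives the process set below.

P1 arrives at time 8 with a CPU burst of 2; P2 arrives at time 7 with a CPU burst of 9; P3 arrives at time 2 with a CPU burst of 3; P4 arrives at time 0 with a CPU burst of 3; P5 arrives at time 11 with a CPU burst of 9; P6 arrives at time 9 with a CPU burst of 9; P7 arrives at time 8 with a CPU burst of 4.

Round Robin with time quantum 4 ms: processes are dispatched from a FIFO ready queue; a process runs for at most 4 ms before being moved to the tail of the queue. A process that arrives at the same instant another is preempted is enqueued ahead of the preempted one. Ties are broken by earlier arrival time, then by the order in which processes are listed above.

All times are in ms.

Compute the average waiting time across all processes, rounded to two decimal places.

10.29

Gantt: | P4 0-3 | P3 3-6 | idle 6-7 | P2 7-11 | P1 11-13 | P7 13-17 | P6 17-21 | P5 21-25 | P2 25-29 | P6 29-33 | P5 33-37 | P2 37-38 | P6 38-39 | P5 39-40 |
Completion: P1=13  P2=38  P3=6  P4=3  P5=40  P6=39  P7=17
Turnaround (C−A): P1=5  P2=31  P3=4  P4=3  P5=29  P6=30  P7=9
Waiting times: P1=3, P2=22, P3=1, P4=0, P5=20, P6=21, P7=5
Average waiting = (3+22+1+0+20+21+5) / 7 = 72/7 = 10.29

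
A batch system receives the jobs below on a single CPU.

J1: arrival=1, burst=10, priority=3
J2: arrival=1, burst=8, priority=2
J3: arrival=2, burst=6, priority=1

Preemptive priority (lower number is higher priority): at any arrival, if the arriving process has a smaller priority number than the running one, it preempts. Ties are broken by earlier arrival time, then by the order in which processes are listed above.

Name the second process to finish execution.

Gantt: | idle 0-1 | J2 1-2 | J3 2-8 | J2 8-15 | J1 15-25 |
Completion: J1=25  J2=15  J3=8
Finish order: J3 → J2 → J1

J2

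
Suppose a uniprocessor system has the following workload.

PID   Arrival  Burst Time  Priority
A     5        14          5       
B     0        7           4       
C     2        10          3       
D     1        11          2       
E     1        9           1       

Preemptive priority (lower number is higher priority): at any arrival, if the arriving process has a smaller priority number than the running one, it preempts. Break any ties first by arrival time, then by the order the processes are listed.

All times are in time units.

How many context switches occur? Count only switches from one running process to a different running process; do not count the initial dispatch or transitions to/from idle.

Gantt: | B 0-1 | E 1-10 | D 10-21 | C 21-31 | B 31-37 | A 37-51 |
Completion: A=51  B=37  C=31  D=21  E=10
Turnaround (C−A): A=46  B=37  C=29  D=20  E=9

5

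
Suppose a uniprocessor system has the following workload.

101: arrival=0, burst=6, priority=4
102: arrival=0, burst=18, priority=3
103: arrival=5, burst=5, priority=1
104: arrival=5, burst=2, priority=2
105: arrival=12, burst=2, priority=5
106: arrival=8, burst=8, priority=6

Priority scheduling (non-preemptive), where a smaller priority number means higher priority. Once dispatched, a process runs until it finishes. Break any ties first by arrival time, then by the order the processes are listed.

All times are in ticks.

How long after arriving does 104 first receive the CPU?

18

Timeline: | 102 0-18 | 103 18-23 | 104 23-25 | 101 25-31 | 105 31-33 | 106 33-41 |
Completion: 101=31  102=18  103=23  104=25  105=33  106=41
Response(104) = first start − arrival = 23 − 5 = 18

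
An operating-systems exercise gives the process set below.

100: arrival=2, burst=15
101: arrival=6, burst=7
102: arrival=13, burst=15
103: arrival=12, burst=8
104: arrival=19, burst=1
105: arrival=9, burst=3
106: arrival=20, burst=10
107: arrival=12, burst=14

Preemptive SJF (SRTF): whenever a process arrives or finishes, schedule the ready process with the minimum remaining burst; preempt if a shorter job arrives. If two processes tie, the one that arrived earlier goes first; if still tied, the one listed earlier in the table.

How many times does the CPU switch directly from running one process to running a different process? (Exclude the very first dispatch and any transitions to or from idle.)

Schedule: | idle 0-2 | 100 2-6 | 101 6-9 | 105 9-12 | 101 12-16 | 103 16-19 | 104 19-20 | 103 20-25 | 106 25-35 | 100 35-46 | 107 46-60 | 102 60-75 |
Completion: 100=46  101=16  102=75  103=25  104=20  105=12  106=35  107=60

10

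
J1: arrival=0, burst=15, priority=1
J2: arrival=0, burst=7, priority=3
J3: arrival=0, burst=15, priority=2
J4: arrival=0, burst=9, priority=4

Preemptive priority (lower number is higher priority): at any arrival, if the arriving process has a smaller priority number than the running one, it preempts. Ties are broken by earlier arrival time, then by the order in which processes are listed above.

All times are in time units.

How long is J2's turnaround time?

Gantt: | J1 0-15 | J3 15-30 | J2 30-37 | J4 37-46 |
Completion: J1=15  J2=37  J3=30  J4=46
Turnaround(J2) = completion − arrival = 37 − 0 = 37

37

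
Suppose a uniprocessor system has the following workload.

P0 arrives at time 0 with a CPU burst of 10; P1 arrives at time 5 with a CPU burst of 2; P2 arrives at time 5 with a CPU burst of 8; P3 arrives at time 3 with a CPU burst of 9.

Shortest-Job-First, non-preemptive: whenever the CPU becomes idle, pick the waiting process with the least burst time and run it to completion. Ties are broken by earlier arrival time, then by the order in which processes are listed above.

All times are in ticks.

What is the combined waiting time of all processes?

Schedule: | P0 0-10 | P1 10-12 | P2 12-20 | P3 20-29 |
Completion: P0=10  P1=12  P2=20  P3=29
Waiting = turnaround − burst: P0=0, P1=5, P2=7, P3=17
Total waiting = 0 + 5 + 7 + 17 = 29

29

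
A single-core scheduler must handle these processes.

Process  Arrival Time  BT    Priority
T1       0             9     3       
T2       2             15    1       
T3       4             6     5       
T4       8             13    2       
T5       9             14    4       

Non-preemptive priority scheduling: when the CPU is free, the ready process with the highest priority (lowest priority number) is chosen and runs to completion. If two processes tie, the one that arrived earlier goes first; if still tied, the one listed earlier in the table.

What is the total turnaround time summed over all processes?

155

Gantt: | T1 0-9 | T2 9-24 | T4 24-37 | T5 37-51 | T3 51-57 |
Completion: T1=9  T2=24  T3=57  T4=37  T5=51
Turnaround (C−A): T1=9  T2=22  T3=53  T4=29  T5=42
Turnaround = completion − arrival: T1=9, T2=22, T3=53, T4=29, T5=42
Total turnaround = 9 + 22 + 53 + 29 + 42 = 155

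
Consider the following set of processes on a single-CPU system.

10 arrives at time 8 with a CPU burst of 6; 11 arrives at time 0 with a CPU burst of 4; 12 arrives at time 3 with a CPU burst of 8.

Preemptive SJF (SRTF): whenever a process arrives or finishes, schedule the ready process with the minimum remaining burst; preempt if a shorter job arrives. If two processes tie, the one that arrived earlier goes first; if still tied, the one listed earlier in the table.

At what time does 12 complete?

12

Schedule: | 11 0-4 | 12 4-12 | 10 12-18 |
Completion: 10=18  11=4  12=12
Turnaround (C−A): 10=10  11=4  12=9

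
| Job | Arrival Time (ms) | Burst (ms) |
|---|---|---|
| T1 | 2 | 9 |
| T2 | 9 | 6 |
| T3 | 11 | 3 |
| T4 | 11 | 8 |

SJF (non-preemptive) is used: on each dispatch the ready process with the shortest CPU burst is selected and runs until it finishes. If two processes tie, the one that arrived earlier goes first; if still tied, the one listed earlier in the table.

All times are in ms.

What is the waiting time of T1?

0

Gantt: | idle 0-2 | T1 2-11 | T3 11-14 | T2 14-20 | T4 20-28 |
Completion: T1=11  T2=20  T3=14  T4=28
Waiting(T1) = turnaround − burst = 9 − 9 = 0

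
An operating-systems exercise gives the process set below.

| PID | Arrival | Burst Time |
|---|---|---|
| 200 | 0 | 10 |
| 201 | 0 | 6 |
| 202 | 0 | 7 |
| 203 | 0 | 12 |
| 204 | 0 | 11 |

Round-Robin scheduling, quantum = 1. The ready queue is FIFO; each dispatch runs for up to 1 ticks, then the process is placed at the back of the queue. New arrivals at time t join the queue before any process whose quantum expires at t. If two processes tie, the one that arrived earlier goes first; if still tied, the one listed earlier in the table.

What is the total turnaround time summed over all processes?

191

Timeline: | 200 0-1 | 201 1-2 | 202 2-3 | 203 3-4 | 204 4-5 | 200 5-6 | 201 6-7 | 202 7-8 | 203 8-9 | 204 9-10 | 200 10-11 | 201 11-12 | 202 12-13 | 203 13-14 | 204 14-15 | 200 15-16 | 201 16-17 | 202 17-18 | 203 18-19 | 204 19-20 | 200 20-21 | 201 21-22 | 202 22-23 | 203 23-24 | 204 24-25 | 200 25-26 | 201 26-27 | 202 27-28 | 203 28-29 | 204 29-30 | 200 30-31 | 202 31-32 | 203 32-33 | 204 33-34 | 200 34-35 | 203 35-36 | 204 36-37 | 200 37-38 | 203 38-39 | 204 39-40 | 200 40-41 | 203 41-42 | 204 42-43 | 203 43-44 | 204 44-45 | 203 45-46 |
Completion: 200=41  201=27  202=32  203=46  204=45
Turnaround = completion − arrival: 200=41, 201=27, 202=32, 203=46, 204=45
Total turnaround = 41 + 27 + 32 + 46 + 45 = 191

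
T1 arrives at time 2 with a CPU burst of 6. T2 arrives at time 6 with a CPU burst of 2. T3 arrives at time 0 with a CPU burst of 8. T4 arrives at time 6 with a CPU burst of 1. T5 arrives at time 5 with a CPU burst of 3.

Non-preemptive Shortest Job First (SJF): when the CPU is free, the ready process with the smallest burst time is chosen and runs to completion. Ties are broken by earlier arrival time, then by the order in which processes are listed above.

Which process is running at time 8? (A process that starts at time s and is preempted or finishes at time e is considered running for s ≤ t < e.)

Schedule: | T3 0-8 | T4 8-9 | T2 9-11 | T5 11-14 | T1 14-20 |
Completion: T1=20  T2=11  T3=8  T4=9  T5=14

T4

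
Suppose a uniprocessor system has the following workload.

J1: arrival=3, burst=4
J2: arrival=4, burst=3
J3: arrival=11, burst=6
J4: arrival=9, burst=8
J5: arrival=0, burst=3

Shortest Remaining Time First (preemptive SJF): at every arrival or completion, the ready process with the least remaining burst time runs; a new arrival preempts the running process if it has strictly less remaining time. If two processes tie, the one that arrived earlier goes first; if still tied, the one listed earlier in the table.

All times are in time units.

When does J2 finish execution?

Schedule: | J5 0-3 | J1 3-7 | J2 7-10 | J4 10-11 | J3 11-17 | J4 17-24 |
Completion: J1=7  J2=10  J3=17  J4=24  J5=3

10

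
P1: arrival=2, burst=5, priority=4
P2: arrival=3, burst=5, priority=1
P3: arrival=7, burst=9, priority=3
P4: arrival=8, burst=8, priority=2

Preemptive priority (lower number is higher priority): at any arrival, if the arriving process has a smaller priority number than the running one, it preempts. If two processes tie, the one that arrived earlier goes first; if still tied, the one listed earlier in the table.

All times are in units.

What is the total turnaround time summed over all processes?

Gantt: | idle 0-2 | P1 2-3 | P2 3-8 | P4 8-16 | P3 16-25 | P1 25-29 |
Completion: P1=29  P2=8  P3=25  P4=16
Turnaround (C−A): P1=27  P2=5  P3=18  P4=8
Turnaround = completion − arrival: P1=27, P2=5, P3=18, P4=8
Total turnaround = 27 + 5 + 18 + 8 = 58

58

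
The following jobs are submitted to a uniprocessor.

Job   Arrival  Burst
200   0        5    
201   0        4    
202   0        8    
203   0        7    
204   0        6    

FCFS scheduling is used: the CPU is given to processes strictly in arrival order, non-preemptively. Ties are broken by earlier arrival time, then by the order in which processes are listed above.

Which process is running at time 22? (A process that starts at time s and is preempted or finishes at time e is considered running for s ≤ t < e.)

Schedule: | 200 0-5 | 201 5-9 | 202 9-17 | 203 17-24 | 204 24-30 |
Completion: 200=5  201=9  202=17  203=24  204=30
Turnaround (C−A): 200=5  201=9  202=17  203=24  204=30

203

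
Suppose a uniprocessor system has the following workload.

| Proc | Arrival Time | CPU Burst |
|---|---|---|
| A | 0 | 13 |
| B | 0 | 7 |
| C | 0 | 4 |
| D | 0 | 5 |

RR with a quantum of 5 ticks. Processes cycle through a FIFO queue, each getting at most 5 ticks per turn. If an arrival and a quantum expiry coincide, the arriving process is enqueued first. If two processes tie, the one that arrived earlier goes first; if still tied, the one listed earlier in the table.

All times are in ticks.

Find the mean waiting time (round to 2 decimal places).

14.75

Schedule: | A 0-5 | B 5-10 | C 10-14 | D 14-19 | A 19-24 | B 24-26 | A 26-29 |
Completion: A=29  B=26  C=14  D=19
Turnaround (C−A): A=29  B=26  C=14  D=19
Waiting times: A=16, B=19, C=10, D=14
Average waiting = (16+19+10+14) / 4 = 59/4 = 14.75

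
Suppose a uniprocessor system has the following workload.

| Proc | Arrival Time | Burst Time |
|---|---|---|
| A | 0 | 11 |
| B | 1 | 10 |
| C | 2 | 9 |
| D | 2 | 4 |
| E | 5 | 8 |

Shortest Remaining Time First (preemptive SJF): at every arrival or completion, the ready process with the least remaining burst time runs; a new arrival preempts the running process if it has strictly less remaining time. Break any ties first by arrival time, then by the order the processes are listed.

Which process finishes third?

A

Gantt: | A 0-2 | D 2-6 | E 6-14 | A 14-23 | C 23-32 | B 32-42 |
Completion: A=23  B=42  C=32  D=6  E=14
Turnaround (C−A): A=23  B=41  C=30  D=4  E=9
Finish order: D → E → A → C → B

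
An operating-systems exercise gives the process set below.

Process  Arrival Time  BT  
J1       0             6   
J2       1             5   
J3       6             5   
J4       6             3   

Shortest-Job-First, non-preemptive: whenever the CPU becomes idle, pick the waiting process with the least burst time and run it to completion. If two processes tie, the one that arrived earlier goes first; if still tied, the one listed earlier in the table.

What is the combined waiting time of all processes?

Schedule: | J1 0-6 | J4 6-9 | J2 9-14 | J3 14-19 |
Completion: J1=6  J2=14  J3=19  J4=9
Turnaround (C−A): J1=6  J2=13  J3=13  J4=3
Waiting = turnaround − burst: J1=0, J2=8, J3=8, J4=0
Total waiting = 0 + 8 + 8 + 0 = 16

16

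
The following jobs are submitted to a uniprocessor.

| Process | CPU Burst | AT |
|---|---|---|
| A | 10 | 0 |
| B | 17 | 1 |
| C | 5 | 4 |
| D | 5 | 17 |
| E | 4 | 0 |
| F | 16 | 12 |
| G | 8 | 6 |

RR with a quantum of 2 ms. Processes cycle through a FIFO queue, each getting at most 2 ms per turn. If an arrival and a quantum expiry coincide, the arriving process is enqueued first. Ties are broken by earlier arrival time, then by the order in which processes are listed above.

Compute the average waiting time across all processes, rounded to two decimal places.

Timeline: | A 0-2 | E 2-4 | B 4-6 | A 6-8 | C 8-10 | E 10-12 | G 12-14 | B 14-16 | A 16-18 | C 18-20 | F 20-22 | G 22-24 | B 24-26 | D 26-28 | A 28-30 | C 30-31 | F 31-33 | G 33-35 | B 35-37 | D 37-39 | A 39-41 | F 41-43 | G 43-45 | B 45-47 | D 47-48 | F 48-50 | B 50-52 | F 52-54 | B 54-56 | F 56-58 | B 58-60 | F 60-62 | B 62-63 | F 63-65 |
Completion: A=41  B=63  C=31  D=48  E=12  F=65  G=45
Turnaround (C−A): A=41  B=62  C=27  D=31  E=12  F=53  G=39
Waiting times: A=31, B=45, C=22, D=26, E=8, F=37, G=31
Average waiting = (31+45+22+26+8+37+31) / 7 = 200/7 = 28.57

28.57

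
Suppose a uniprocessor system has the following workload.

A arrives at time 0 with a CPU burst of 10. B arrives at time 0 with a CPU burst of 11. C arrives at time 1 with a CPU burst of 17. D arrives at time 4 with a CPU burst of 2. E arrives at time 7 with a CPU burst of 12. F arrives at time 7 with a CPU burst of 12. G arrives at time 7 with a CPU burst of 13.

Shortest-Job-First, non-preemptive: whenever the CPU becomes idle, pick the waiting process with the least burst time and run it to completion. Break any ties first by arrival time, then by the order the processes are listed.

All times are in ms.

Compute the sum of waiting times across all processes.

161

Schedule: | A 0-10 | D 10-12 | B 12-23 | E 23-35 | F 35-47 | G 47-60 | C 60-77 |
Completion: A=10  B=23  C=77  D=12  E=35  F=47  G=60
Waiting = turnaround − burst: A=0, B=12, C=59, D=6, E=16, F=28, G=40
Total waiting = 0 + 12 + 59 + 6 + 16 + 28 + 40 = 161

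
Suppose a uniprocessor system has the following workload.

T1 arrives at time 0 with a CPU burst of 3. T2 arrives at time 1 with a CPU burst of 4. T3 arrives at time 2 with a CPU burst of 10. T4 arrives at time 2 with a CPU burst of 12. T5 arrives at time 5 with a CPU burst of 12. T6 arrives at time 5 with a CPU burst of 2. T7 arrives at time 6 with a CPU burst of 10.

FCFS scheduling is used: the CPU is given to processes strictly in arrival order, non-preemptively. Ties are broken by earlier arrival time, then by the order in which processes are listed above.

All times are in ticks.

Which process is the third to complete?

T3

Gantt: | T1 0-3 | T2 3-7 | T3 7-17 | T4 17-29 | T5 29-41 | T6 41-43 | T7 43-53 |
Completion: T1=3  T2=7  T3=17  T4=29  T5=41  T6=43  T7=53
Finish order: T1 → T2 → T3 → T4 → T5 → T6 → T7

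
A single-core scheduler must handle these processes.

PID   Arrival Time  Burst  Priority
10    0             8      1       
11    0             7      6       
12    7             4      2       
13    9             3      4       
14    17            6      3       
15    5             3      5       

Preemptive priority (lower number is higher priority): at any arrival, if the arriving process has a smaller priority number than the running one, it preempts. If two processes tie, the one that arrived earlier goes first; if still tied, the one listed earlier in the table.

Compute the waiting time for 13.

Schedule: | 10 0-8 | 12 8-12 | 13 12-15 | 15 15-17 | 14 17-23 | 15 23-24 | 11 24-31 |
Completion: 10=8  11=31  12=12  13=15  14=23  15=24
Turnaround (C−A): 10=8  11=31  12=5  13=6  14=6  15=19
Waiting(13) = turnaround − burst = 6 − 3 = 3

3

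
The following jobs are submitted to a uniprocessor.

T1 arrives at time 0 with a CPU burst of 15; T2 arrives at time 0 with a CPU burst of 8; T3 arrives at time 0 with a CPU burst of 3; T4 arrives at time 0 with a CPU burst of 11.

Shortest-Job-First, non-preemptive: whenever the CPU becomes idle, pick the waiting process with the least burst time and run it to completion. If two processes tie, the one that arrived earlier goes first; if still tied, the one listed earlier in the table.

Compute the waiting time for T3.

0

Schedule: | T3 0-3 | T2 3-11 | T4 11-22 | T1 22-37 |
Completion: T1=37  T2=11  T3=3  T4=22
Waiting(T3) = turnaround − burst = 3 − 3 = 0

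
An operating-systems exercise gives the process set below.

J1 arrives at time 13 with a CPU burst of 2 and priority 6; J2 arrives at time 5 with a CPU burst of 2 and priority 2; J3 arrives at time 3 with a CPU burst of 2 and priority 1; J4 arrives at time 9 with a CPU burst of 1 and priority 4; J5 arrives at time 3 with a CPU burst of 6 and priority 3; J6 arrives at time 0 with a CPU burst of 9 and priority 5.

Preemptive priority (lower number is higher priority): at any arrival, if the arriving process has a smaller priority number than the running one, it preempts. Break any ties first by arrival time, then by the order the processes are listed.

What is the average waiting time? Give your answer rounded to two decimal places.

Gantt: | J6 0-3 | J3 3-5 | J2 5-7 | J5 7-13 | J4 13-14 | J6 14-20 | J1 20-22 |
Completion: J1=22  J2=7  J3=5  J4=14  J5=13  J6=20
Turnaround (C−A): J1=9  J2=2  J3=2  J4=5  J5=10  J6=20
Waiting times: J1=7, J2=0, J3=0, J4=4, J5=4, J6=11
Average waiting = (7+0+0+4+4+11) / 6 = 26/6 = 4.33

4.33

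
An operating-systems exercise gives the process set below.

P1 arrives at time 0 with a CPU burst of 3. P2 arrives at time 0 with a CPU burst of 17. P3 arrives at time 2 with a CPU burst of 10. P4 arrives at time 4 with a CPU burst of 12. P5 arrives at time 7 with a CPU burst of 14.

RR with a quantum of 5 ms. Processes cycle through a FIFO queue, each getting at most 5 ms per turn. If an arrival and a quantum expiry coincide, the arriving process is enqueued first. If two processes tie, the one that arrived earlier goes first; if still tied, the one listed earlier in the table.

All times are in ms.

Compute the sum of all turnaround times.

Gantt: | P1 0-3 | P2 3-8 | P3 8-13 | P4 13-18 | P5 18-23 | P2 23-28 | P3 28-33 | P4 33-38 | P5 38-43 | P2 43-48 | P4 48-50 | P5 50-54 | P2 54-56 |
Completion: P1=3  P2=56  P3=33  P4=50  P5=54
Turnaround (C−A): P1=3  P2=56  P3=31  P4=46  P5=47
Turnaround = completion − arrival: P1=3, P2=56, P3=31, P4=46, P5=47
Total turnaround = 3 + 56 + 31 + 46 + 47 = 183

183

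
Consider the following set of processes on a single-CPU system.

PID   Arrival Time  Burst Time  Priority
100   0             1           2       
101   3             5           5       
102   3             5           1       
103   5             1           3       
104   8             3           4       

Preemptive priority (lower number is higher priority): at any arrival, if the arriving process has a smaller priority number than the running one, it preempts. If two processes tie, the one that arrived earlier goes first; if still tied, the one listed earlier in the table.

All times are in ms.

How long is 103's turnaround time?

4

Schedule: | 100 0-1 | idle 1-3 | 102 3-8 | 103 8-9 | 104 9-12 | 101 12-17 |
Completion: 100=1  101=17  102=8  103=9  104=12
Turnaround(103) = completion − arrival = 9 − 5 = 4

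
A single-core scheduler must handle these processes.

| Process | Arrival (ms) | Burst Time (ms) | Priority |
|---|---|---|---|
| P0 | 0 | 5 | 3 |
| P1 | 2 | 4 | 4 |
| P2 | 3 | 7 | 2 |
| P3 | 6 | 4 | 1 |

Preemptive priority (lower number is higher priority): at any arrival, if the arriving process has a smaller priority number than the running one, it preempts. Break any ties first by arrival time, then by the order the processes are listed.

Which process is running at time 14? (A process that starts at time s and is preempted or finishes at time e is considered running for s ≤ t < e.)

P0

Schedule: | P0 0-3 | P2 3-6 | P3 6-10 | P2 10-14 | P0 14-16 | P1 16-20 |
Completion: P0=16  P1=20  P2=14  P3=10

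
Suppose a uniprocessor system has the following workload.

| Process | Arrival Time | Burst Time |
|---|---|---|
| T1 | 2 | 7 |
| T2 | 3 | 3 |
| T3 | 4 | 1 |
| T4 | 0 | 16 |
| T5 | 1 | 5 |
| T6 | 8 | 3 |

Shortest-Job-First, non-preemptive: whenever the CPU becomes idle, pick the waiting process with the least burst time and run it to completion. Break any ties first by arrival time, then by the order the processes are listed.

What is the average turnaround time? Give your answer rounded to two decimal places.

Timeline: | T4 0-16 | T3 16-17 | T2 17-20 | T6 20-23 | T5 23-28 | T1 28-35 |
Completion: T1=35  T2=20  T3=17  T4=16  T5=28  T6=23
Turnaround (C−A): T1=33  T2=17  T3=13  T4=16  T5=27  T6=15
Turnaround times: T1=33, T2=17, T3=13, T4=16, T5=27, T6=15
Average turnaround = (33+17+13+16+27+15) / 6 = 121/6 = 20.17

20.17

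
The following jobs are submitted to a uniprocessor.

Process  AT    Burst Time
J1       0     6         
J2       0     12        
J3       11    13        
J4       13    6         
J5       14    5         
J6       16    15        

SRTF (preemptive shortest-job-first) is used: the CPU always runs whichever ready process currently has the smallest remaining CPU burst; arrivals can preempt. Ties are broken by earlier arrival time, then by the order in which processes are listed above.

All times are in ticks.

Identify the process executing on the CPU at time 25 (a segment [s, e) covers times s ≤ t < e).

J4

Schedule: | J1 0-6 | J2 6-18 | J5 18-23 | J4 23-29 | J3 29-42 | J6 42-57 |
Completion: J1=6  J2=18  J3=42  J4=29  J5=23  J6=57
Turnaround (C−A): J1=6  J2=18  J3=31  J4=16  J5=9  J6=41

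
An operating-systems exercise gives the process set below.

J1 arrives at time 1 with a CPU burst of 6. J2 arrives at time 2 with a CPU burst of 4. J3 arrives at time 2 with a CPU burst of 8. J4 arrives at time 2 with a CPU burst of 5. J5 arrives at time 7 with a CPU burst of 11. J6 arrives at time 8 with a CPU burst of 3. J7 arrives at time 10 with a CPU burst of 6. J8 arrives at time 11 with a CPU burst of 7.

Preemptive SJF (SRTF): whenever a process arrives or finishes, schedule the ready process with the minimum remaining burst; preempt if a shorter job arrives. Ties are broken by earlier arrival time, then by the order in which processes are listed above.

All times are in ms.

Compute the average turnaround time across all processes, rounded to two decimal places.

Timeline: | idle 0-1 | J1 1-2 | J2 2-6 | J1 6-11 | J6 11-14 | J4 14-19 | J7 19-25 | J8 25-32 | J3 32-40 | J5 40-51 |
Completion: J1=11  J2=6  J3=40  J4=19  J5=51  J6=14  J7=25  J8=32
Turnaround (C−A): J1=10  J2=4  J3=38  J4=17  J5=44  J6=6  J7=15  J8=21
Turnaround times: J1=10, J2=4, J3=38, J4=17, J5=44, J6=6, J7=15, J8=21
Average turnaround = (10+4+38+17+44+6+15+21) / 8 = 155/8 = 19.38

19.38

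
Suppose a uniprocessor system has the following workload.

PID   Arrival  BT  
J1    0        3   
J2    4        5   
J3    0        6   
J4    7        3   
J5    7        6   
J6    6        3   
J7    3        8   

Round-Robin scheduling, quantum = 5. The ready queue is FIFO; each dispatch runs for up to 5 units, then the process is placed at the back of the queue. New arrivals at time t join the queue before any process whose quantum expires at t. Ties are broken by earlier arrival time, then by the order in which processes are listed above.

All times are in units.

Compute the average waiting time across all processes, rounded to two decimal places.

14.57

Schedule: | J1 0-3 | J3 3-8 | J7 8-13 | J2 13-18 | J6 18-21 | J4 21-24 | J5 24-29 | J3 29-30 | J7 30-33 | J5 33-34 |
Completion: J1=3  J2=18  J3=30  J4=24  J5=34  J6=21  J7=33
Turnaround (C−A): J1=3  J2=14  J3=30  J4=17  J5=27  J6=15  J7=30
Waiting times: J1=0, J2=9, J3=24, J4=14, J5=21, J6=12, J7=22
Average waiting = (0+9+24+14+21+12+22) / 7 = 102/7 = 14.57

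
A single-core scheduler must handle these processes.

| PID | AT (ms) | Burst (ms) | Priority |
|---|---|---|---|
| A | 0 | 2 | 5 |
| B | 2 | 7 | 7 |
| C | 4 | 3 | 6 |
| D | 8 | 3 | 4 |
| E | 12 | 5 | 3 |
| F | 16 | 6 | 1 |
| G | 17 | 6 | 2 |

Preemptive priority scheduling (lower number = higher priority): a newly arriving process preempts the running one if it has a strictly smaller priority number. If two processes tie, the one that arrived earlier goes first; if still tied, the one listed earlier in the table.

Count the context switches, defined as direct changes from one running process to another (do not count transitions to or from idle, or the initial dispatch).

Timeline: | A 0-2 | B 2-4 | C 4-7 | B 7-8 | D 8-11 | B 11-12 | E 12-16 | F 16-22 | G 22-28 | E 28-29 | B 29-32 |
Completion: A=2  B=32  C=7  D=11  E=29  F=22  G=28

10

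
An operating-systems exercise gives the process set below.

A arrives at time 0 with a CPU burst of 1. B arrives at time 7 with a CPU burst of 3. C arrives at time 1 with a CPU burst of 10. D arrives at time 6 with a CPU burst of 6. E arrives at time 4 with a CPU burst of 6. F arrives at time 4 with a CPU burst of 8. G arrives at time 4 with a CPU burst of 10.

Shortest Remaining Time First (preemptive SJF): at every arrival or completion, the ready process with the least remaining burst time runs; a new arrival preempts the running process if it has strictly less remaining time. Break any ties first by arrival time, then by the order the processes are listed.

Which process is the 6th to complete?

Schedule: | A 0-1 | C 1-4 | E 4-10 | B 10-13 | D 13-19 | C 19-26 | F 26-34 | G 34-44 |
Completion: A=1  B=13  C=26  D=19  E=10  F=34  G=44
Turnaround (C−A): A=1  B=6  C=25  D=13  E=6  F=30  G=40
Finish order: A → E → B → D → C → F → G

F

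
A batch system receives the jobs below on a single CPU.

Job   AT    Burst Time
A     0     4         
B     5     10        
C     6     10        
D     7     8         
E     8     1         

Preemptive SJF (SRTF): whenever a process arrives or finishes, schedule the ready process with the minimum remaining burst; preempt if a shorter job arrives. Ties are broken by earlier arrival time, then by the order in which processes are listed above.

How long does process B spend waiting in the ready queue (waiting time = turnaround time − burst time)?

Gantt: | A 0-4 | idle 4-5 | B 5-8 | E 8-9 | B 9-16 | D 16-24 | C 24-34 |
Completion: A=4  B=16  C=34  D=24  E=9
Turnaround (C−A): A=4  B=11  C=28  D=17  E=1
Waiting(B) = turnaround − burst = 11 − 10 = 1

1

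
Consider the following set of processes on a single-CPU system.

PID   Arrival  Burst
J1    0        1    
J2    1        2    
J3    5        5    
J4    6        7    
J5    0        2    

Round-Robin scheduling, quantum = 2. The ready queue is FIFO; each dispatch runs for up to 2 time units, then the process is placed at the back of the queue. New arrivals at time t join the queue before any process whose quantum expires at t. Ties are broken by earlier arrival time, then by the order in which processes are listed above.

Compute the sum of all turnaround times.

28

Timeline: | J1 0-1 | J5 1-3 | J2 3-5 | J3 5-7 | J4 7-9 | J3 9-11 | J4 11-13 | J3 13-14 | J4 14-17 |
Completion: J1=1  J2=5  J3=14  J4=17  J5=3
Turnaround = completion − arrival: J1=1, J2=4, J3=9, J4=11, J5=3
Total turnaround = 1 + 4 + 9 + 11 + 3 = 28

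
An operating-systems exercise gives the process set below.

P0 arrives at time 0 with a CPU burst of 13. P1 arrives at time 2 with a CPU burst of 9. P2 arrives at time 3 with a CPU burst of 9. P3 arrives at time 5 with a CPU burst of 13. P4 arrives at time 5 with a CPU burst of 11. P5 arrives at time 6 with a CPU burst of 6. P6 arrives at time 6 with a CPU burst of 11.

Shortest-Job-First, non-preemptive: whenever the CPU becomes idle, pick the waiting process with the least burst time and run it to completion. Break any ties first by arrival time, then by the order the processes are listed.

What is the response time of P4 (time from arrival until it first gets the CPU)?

32

Schedule: | P0 0-13 | P5 13-19 | P1 19-28 | P2 28-37 | P4 37-48 | P6 48-59 | P3 59-72 |
Completion: P0=13  P1=28  P2=37  P3=72  P4=48  P5=19  P6=59
Turnaround (C−A): P0=13  P1=26  P2=34  P3=67  P4=43  P5=13  P6=53
Response(P4) = first start − arrival = 37 − 5 = 32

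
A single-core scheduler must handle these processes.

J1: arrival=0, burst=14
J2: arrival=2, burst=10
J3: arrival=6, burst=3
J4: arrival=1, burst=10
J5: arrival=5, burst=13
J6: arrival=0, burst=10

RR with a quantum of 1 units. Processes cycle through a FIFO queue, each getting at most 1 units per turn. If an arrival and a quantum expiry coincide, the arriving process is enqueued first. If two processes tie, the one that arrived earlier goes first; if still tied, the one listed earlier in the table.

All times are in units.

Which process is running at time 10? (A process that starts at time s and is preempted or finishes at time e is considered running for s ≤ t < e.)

Timeline: | J1 0-1 | J6 1-2 | J4 2-3 | J1 3-4 | J2 4-5 | J6 5-6 | J4 6-7 | J1 7-8 | J5 8-9 | J2 9-10 | J3 10-11 | J6 11-12 | J4 12-13 | J1 13-14 | J5 14-15 | J2 15-16 | J3 16-17 | J6 17-18 | J4 18-19 | J1 19-20 | J5 20-21 | J2 21-22 | J3 22-23 | J6 23-24 | J4 24-25 | J1 25-26 | J5 26-27 | J2 27-28 | J6 28-29 | J4 29-30 | J1 30-31 | J5 31-32 | J2 32-33 | J6 33-34 | J4 34-35 | J1 35-36 | J5 36-37 | J2 37-38 | J6 38-39 | J4 39-40 | J1 40-41 | J5 41-42 | J2 42-43 | J6 43-44 | J4 44-45 | J1 45-46 | J5 46-47 | J2 47-48 | J6 48-49 | J4 49-50 | J1 50-51 | J5 51-52 | J2 52-53 | J1 53-54 | J5 54-55 | J1 55-56 | J5 56-57 | J1 57-58 | J5 58-60 |
Completion: J1=58  J2=53  J3=23  J4=50  J5=60  J6=49
Turnaround (C−A): J1=58  J2=51  J3=17  J4=49  J5=55  J6=49

J3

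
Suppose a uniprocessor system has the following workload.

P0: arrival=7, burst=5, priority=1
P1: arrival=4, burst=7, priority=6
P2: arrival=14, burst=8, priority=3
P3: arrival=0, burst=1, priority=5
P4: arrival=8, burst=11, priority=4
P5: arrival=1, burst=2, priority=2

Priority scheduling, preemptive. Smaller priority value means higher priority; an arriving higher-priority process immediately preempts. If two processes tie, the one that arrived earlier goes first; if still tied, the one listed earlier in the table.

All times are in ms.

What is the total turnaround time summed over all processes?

Gantt: | P3 0-1 | P5 1-3 | idle 3-4 | P1 4-7 | P0 7-12 | P4 12-14 | P2 14-22 | P4 22-31 | P1 31-35 |
Completion: P0=12  P1=35  P2=22  P3=1  P4=31  P5=3
Turnaround = completion − arrival: P0=5, P1=31, P2=8, P3=1, P4=23, P5=2
Total turnaround = 5 + 31 + 8 + 1 + 23 + 2 = 70

70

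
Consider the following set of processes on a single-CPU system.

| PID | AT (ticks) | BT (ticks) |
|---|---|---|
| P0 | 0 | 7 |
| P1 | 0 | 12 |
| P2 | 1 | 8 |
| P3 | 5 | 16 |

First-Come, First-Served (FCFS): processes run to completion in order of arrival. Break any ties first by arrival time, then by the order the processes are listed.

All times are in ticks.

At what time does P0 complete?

7

Gantt: | P0 0-7 | P1 7-19 | P2 19-27 | P3 27-43 |
Completion: P0=7  P1=19  P2=27  P3=43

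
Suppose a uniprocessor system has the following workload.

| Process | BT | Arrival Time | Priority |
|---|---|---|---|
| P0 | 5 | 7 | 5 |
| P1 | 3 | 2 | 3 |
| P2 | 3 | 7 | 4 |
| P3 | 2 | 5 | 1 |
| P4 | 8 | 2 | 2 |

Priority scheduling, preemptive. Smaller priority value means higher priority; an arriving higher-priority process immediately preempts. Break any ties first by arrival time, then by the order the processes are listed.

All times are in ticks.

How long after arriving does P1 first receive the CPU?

10

Schedule: | idle 0-2 | P4 2-5 | P3 5-7 | P4 7-12 | P1 12-15 | P2 15-18 | P0 18-23 |
Completion: P0=23  P1=15  P2=18  P3=7  P4=12
Response(P1) = first start − arrival = 12 − 2 = 10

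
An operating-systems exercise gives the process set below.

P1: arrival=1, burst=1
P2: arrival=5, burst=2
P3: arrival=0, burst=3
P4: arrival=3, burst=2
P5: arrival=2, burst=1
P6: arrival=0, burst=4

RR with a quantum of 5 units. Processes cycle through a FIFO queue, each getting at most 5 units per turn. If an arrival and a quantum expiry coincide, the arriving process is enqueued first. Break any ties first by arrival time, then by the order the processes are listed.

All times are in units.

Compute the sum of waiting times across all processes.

Schedule: | P3 0-3 | P6 3-7 | P1 7-8 | P5 8-9 | P4 9-11 | P2 11-13 |
Completion: P1=8  P2=13  P3=3  P4=11  P5=9  P6=7
Turnaround (C−A): P1=7  P2=8  P3=3  P4=8  P5=7  P6=7
Waiting = turnaround − burst: P1=6, P2=6, P3=0, P4=6, P5=6, P6=3
Total waiting = 6 + 6 + 0 + 6 + 6 + 3 = 27

27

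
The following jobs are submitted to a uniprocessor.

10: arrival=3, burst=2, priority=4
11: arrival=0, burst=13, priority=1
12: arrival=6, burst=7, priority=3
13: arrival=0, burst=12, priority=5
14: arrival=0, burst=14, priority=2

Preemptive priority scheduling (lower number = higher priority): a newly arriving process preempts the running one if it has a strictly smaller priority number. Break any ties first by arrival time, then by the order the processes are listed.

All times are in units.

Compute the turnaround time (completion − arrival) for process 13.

48

Gantt: | 11 0-13 | 14 13-27 | 12 27-34 | 10 34-36 | 13 36-48 |
Completion: 10=36  11=13  12=34  13=48  14=27
Turnaround(13) = completion − arrival = 48 − 0 = 48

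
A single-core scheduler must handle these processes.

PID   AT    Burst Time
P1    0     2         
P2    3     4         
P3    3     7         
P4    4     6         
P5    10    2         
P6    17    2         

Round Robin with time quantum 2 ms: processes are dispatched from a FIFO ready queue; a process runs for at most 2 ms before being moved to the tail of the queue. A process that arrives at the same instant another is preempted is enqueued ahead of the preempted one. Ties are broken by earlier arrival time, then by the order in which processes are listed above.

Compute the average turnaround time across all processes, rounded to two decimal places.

10.17

Schedule: | P1 0-2 | idle 2-3 | P2 3-5 | P3 5-7 | P4 7-9 | P2 9-11 | P3 11-13 | P4 13-15 | P5 15-17 | P3 17-19 | P4 19-21 | P6 21-23 | P3 23-24 |
Completion: P1=2  P2=11  P3=24  P4=21  P5=17  P6=23
Turnaround (C−A): P1=2  P2=8  P3=21  P4=17  P5=7  P6=6
Turnaround times: P1=2, P2=8, P3=21, P4=17, P5=7, P6=6
Average turnaround = (2+8+21+17+7+6) / 6 = 61/6 = 10.17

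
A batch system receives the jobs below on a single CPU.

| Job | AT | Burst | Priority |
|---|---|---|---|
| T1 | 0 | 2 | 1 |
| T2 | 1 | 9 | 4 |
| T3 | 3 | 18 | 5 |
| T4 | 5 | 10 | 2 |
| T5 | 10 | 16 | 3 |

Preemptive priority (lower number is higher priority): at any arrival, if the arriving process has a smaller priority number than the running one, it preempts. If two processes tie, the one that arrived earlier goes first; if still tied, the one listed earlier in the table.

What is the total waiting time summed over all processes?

66

Gantt: | T1 0-2 | T2 2-5 | T4 5-15 | T5 15-31 | T2 31-37 | T3 37-55 |
Completion: T1=2  T2=37  T3=55  T4=15  T5=31
Waiting = turnaround − burst: T1=0, T2=27, T3=34, T4=0, T5=5
Total waiting = 0 + 27 + 34 + 0 + 5 = 66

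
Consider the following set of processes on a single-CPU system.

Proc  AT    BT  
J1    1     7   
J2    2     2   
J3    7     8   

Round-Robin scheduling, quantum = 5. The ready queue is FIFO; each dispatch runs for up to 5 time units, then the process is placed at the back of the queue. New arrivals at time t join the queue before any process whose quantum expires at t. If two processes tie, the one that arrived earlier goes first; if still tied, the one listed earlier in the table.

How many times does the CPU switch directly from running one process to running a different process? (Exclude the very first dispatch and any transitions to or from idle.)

3

Gantt: | idle 0-1 | J1 1-6 | J2 6-8 | J1 8-10 | J3 10-18 |
Completion: J1=10  J2=8  J3=18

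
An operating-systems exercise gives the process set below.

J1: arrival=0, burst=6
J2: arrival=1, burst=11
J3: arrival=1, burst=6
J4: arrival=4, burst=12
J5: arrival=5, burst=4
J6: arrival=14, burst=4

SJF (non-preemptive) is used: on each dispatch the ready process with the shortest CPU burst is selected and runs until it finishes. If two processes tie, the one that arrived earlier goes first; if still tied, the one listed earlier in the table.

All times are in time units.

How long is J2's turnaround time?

Gantt: | J1 0-6 | J5 6-10 | J3 10-16 | J6 16-20 | J2 20-31 | J4 31-43 |
Completion: J1=6  J2=31  J3=16  J4=43  J5=10  J6=20
Turnaround(J2) = completion − arrival = 31 − 1 = 30

30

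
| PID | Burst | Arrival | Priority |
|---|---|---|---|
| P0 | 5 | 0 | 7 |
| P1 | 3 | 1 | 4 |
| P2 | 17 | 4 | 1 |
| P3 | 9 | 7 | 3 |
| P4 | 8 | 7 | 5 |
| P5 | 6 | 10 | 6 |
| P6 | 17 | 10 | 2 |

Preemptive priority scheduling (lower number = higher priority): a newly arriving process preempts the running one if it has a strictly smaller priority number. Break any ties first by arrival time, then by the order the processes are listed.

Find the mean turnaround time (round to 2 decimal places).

Gantt: | P0 0-1 | P1 1-4 | P2 4-21 | P6 21-38 | P3 38-47 | P4 47-55 | P5 55-61 | P0 61-65 |
Completion: P0=65  P1=4  P2=21  P3=47  P4=55  P5=61  P6=38
Turnaround times: P0=65, P1=3, P2=17, P3=40, P4=48, P5=51, P6=28
Average turnaround = (65+3+17+40+48+51+28) / 7 = 252/7 = 36.00

36.00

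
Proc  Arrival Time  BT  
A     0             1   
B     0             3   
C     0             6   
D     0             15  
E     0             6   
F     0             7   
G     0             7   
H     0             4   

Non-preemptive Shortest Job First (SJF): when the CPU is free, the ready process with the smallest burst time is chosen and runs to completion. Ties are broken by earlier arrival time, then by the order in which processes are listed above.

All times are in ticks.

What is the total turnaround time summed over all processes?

157

Timeline: | A 0-1 | B 1-4 | H 4-8 | C 8-14 | E 14-20 | F 20-27 | G 27-34 | D 34-49 |
Completion: A=1  B=4  C=14  D=49  E=20  F=27  G=34  H=8
Turnaround = completion − arrival: A=1, B=4, C=14, D=49, E=20, F=27, G=34, H=8
Total turnaround = 1 + 4 + 14 + 49 + 20 + 27 + 34 + 8 = 157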